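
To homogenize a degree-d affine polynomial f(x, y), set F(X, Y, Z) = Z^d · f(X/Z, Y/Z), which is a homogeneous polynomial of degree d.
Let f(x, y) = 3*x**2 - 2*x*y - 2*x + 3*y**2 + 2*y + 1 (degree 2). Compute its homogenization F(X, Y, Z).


F(X, Y, Z) = 3*X**2 - 2*X*Y - 2*X*Z + 3*Y**2 + 2*Y*Z + Z**2

deg(f) = 2.
Substitute x = X/Z, y = Y/Z into f, then multiply by Z^2.
  monomial 3·x^2·y^0 ↦ 3·X^2·Y^0·Z^0.
  monomial -2·x^1·y^1 ↦ -2·X^1·Y^1·Z^0.
  monomial -2·x^1·y^0 ↦ -2·X^1·Y^0·Z^1.
  monomial 3·x^0·y^2 ↦ 3·X^0·Y^2·Z^0.
  monomial 2·x^0·y^1 ↦ 2·X^0·Y^1·Z^1.
  monomial 1·x^0·y^0 ↦ 1·X^0·Y^0·Z^2.
Collecting: F(X, Y, Z) = 3*X**2 - 2*X*Y - 2*X*Z + 3*Y**2 + 2*Y*Z + Z**2.


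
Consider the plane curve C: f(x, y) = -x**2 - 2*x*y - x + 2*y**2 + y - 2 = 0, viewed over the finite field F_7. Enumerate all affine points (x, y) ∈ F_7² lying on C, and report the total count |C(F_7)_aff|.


Affine F_7-points: {(3, 0), (3, 6), (4, 2), (4, 5), (5, 2), (5, 6), (6, 4), (6, 5)}; count = 8.

For each of the 49 pairs (x, y) ∈ F_7², evaluate f(x, y) mod 7. Record the zeros.
  x = 0: [0↦5, 1↦1, 2↦1, 3↦5, 4↦6, 5↦4, 6↦6]  zeros at y ∈ ∅
  x = 1: [0↦3, 1↦4, 2↦2, 3↦4, 4↦3, 5↦6, 6↦6]  zeros at y ∈ ∅
  x = 2: [0↦6, 1↦5, 2↦1, 3↦1, 4↦5, 5↦6, 6↦4]  zeros at y ∈ ∅
  x = 3: [0↦0, 1↦4, 2↦5, 3↦3, 4↦5, 5↦4, 6↦0]  zeros at y ∈ {0, 6}
  x = 4: [0↦6, 1↦1, 2↦0, 3↦3, 4↦3, 5↦0, 6↦1]  zeros at y ∈ {2, 5}
  x = 5: [0↦3, 1↦3, 2↦0, 3↦1, 4↦6, 5↦1, 6↦0]  zeros at y ∈ {2, 6}
  x = 6: [0↦5, 1↦3, 2↦5, 3↦4, 4↦0, 5↦0, 6↦4]  zeros at y ∈ {4, 5}
Collecting zeros: affine points = {(3, 0), (3, 6), (4, 2), (4, 5), (5, 2), (5, 6), (6, 4), (6, 5)}.
Total count |C(F_7)_aff| = 8.


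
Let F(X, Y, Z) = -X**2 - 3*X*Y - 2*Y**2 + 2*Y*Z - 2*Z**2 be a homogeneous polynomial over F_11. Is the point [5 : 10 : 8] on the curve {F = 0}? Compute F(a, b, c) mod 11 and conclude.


F(5,10,8) ≡ 9 (mod 11); P is NOT on the curve.

Evaluate F(5, 10, 8) term-by-term (mod 11).
  -X**2 ↦ -1·25·1·1 = -25
  -3*X*Y ↦ -3·5·10·1 = -150
  -2*Y**2 ↦ -2·1·100·1 = -200
  2*Y*Z ↦ 2·1·10·8 = 160
  -2*Z**2 ↦ -2·1·1·64 = -128
Sum: F(5, 10, 8) = (-25) + (-150) + (-200) + (160) + (-128) = -343.
Reducing mod 11: -343 ≡ 9 (mod 11).
Since F(a, b, c) ≡ 9 ≠ 0 (mod 11), P does NOT lie on the curve.


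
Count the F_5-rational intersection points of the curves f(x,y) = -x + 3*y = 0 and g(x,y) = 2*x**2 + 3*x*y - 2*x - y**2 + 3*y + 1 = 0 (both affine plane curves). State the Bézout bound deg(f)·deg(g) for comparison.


Common zeros: {(2, 4)}; count = 1; Bézout bound = 2.

deg(f) = 1, deg(g) = 2, so Bézout bound = 2.
Scan x ∈ F_5. For each x, list the y ∈ F_5 with f(x, y) ≡ 0 and those with g(x, y) ≡ 0 (mod 5); the common zeros in that column are the intersection.
  x = 0: f ≡ 0 at y ∈ {0}; g ≡ 0 at y ∈ ∅; common: ∅.
  x = 1: f ≡ 0 at y ∈ {2}; g ≡ 0 at y ∈ {3}; common: ∅.
  x = 2: f ≡ 0 at y ∈ {4}; g ≡ 0 at y ∈ {0, 4}; common: {4}.
  x = 3: f ≡ 0 at y ∈ {1}; g ≡ 0 at y ∈ {3, 4}; common: ∅.
  x = 4: f ≡ 0 at y ∈ {3}; g ≡ 0 at y ∈ {0}; common: ∅.
Collecting: common zeros = {(2, 4)}, so the count is 1.
Comparison with the Bézout bound: 1 ≤ 2 = deg(f)·deg(g), as expected for curves with no common component (the affine F_5-count falls short of the bound because intersections may lie at infinity, over extension fields, or carry multiplicity).


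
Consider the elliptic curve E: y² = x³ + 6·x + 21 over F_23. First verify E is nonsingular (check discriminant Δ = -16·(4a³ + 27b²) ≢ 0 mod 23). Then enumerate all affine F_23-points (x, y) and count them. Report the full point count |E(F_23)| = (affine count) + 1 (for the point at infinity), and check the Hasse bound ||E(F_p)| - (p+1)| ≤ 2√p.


Affine points = {(2, 8), (2, 15), (8, 11), (8, 12), (10, 0), (12, 2), (12, 21), (15, 6), (15, 17), (16, 2), (16, 21), (18, 2), (18, 21), (19, 5), (19, 18), (21, 1), (21, 22)}; affine count = 17; |E(F_23)| = 18.

Discriminant check: Δ ∝ 4a³ + 27b² = 4·6³ + 27·21² = 4·216 + 27·441 ≡ 6 (mod 23). Nonzero ⇒ E is nonsingular.
For each x ∈ F_23, compute rhs = x³ + 6·x + 21 mod 23, then count y ∈ F_23 with y² ≡ rhs.
  x = 0: rhs = 21, matching y values: none (0 points).
  x = 1: rhs = 5, matching y values: none (0 points).
  x = 2: rhs = 18, matching y values: 8, 15 (2 points).
  x = 3: rhs = 20, matching y values: none (0 points).
  x = 4: rhs = 17, matching y values: none (0 points).
  x = 5: rhs = 15, matching y values: none (0 points).
  x = 6: rhs = 20, matching y values: none (0 points).
  x = 7: rhs = 15, matching y values: none (0 points).
  x = 8: rhs = 6, matching y values: 11, 12 (2 points).
  x = 9: rhs = 22, matching y values: none (0 points).
  x = 10: rhs = 0, matching y values: 0 (1 points).
  x = 11: rhs = 15, matching y values: none (0 points).
  x = 12: rhs = 4, matching y values: 2, 21 (2 points).
  x = 13: rhs = 19, matching y values: none (0 points).
  x = 14: rhs = 20, matching y values: none (0 points).
  x = 15: rhs = 13, matching y values: 6, 17 (2 points).
  x = 16: rhs = 4, matching y values: 2, 21 (2 points).
  x = 17: rhs = 22, matching y values: none (0 points).
  x = 18: rhs = 4, matching y values: 2, 21 (2 points).
  x = 19: rhs = 2, matching y values: 5, 18 (2 points).
  x = 20: rhs = 22, matching y values: none (0 points).
  x = 21: rhs = 1, matching y values: 1, 22 (2 points).
  x = 22: rhs = 14, matching y values: none (0 points).
Total affine count: 17.
Full point count |E(F_23)| = 17 + 1 = 18.
Hasse bound: |18 − (23+1)| = |-6| = 6 ≤ 2√23 ≈ 9.5917 ✓.


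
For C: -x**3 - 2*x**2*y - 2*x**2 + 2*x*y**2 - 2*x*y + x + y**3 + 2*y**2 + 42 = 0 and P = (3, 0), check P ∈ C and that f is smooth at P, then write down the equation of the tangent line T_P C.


Tangent line at P: -38*x - 24*y + 114 = 0.

Step 1: f(3, 0) = 0, so P lies on C.
Step 2: partial derivatives
  f_x(x, y) = -3*x**2 - 4*x*y - 4*x + 2*y**2 - 2*y + 1, f_y(x, y) = -2*x**2 + 4*x*y - 2*x + 3*y**2 + 4*y.
  f_x(P) = -38, f_y(P) = -24 (gradient nonzero, so P is smooth).
Step 3: tangent line at P: -38·(x − 3) + -24·(y − 0) = 0.
Expanding: -38*x - 24*y + 114 = 0.


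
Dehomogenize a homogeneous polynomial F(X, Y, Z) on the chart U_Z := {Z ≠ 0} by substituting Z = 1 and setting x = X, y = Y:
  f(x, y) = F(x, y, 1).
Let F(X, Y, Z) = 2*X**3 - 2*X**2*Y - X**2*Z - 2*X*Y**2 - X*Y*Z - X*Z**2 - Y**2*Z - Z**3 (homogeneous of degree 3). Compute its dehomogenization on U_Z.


f(x, y) = 2*x**3 - 2*x**2*y - x**2 - 2*x*y**2 - x*y - x - y**2 - 1

On U_Z we set Z = 1. Each monomial c·X^i·Y^j·Z^k in F becomes c·x^i·y^j·1^k = c·x^i·y^j.
Substituting Z = 1: F(X, Y, 1) = 2*x**3 - 2*x**2*y - x**2 - 2*x*y**2 - x*y - x - y**2 - 1.
Note: deg(f) ≤ deg(F) = 3; strict inequality happens when F is divisible by Z (lost terms).


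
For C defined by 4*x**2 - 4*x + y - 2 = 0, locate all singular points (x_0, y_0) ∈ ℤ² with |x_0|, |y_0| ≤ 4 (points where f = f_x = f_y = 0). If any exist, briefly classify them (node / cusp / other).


No singular points in the scanned grid; C is smooth there.

Compute partial derivatives:
  f_x = 8*x - 4.
  f_y = 1.
f_y = 1 is a nonzero constant, so f_y never vanishes: no point (x, y) can satisfy f = f_x = f_y = 0. In particular no (x, y) ∈ {−4, ..., 4}² is singular; the curve is smooth.


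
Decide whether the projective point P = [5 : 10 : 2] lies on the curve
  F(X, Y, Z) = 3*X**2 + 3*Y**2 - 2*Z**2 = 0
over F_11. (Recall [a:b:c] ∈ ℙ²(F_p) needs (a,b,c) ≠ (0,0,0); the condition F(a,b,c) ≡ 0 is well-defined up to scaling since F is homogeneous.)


F(5,10,2) ≡ 4 (mod 11); P is NOT on the curve.

Evaluate F(5, 10, 2) term-by-term (mod 11).
  3*X**2 ↦ 3·25·1·1 = 75
  3*Y**2 ↦ 3·1·100·1 = 300
  -2*Z**2 ↦ -2·1·1·4 = -8
Sum: F(5, 10, 2) = (75) + (300) + (-8) = 367.
Reducing mod 11: 367 ≡ 4 (mod 11).
Since F(a, b, c) ≡ 4 ≠ 0 (mod 11), P does NOT lie on the curve.


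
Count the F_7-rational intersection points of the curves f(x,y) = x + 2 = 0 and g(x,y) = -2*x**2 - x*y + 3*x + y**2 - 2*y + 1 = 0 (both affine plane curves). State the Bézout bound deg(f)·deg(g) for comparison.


Common zeros: ∅; count = 0; Bézout bound = 2.

deg(f) = 1, deg(g) = 2, so Bézout bound = 2.
Scan x ∈ F_7. For each x, list the y ∈ F_7 with f(x, y) ≡ 0 and those with g(x, y) ≡ 0 (mod 7); the common zeros in that column are the intersection.
  x = 0: f ≡ 0 at y ∈ ∅; g ≡ 0 at y ∈ {1}; common: ∅.
  x = 1: f ≡ 0 at y ∈ ∅; g ≡ 0 at y ∈ {1, 2}; common: ∅.
  x = 2: f ≡ 0 at y ∈ ∅; g ≡ 0 at y ∈ ∅; common: ∅.
  x = 3: f ≡ 0 at y ∈ ∅; g ≡ 0 at y ∈ {2, 3}; common: ∅.
  x = 4: f ≡ 0 at y ∈ ∅; g ≡ 0 at y ∈ {3}; common: ∅.
  x = 5: f ≡ 0 at y ∈ {0, 1, 2, 3, 4, 5, 6}; g ≡ 0 at y ∈ ∅; common: ∅.
  x = 6: f ≡ 0 at y ∈ ∅; g ≡ 0 at y ∈ ∅; common: ∅.
Collecting: common zeros = ∅, so the count is 0.
Comparison with the Bézout bound: 0 ≤ 2 = deg(f)·deg(g), as expected for curves with no common component (the affine F_7-count falls short of the bound because intersections may lie at infinity, over extension fields, or carry multiplicity).


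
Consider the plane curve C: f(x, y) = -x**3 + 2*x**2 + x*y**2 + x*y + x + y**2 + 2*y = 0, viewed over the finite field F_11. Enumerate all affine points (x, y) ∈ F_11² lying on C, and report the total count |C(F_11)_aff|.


Affine F_11-points: {(0, 0), (0, 9), (1, 7), (1, 8), (2, 2), (2, 4), (3, 9), (6, 5), (6, 8), (9, 5), (9, 6), (10, 9)}; count = 12.

For each of the 121 pairs (x, y) ∈ F_11², evaluate f(x, y) mod 11. Record the zeros.
  x = 0: [0↦0, 1↦3, 2↦8, 3↦4, 4↦2, 5↦2, 6↦4, 7↦8, 8↦3, 9↦0, 10↦10]  zeros at y ∈ {0, 9}
  x = 1: [0↦2, 1↦7, 2↦5, 3↦7, 4↦2, 5↦1, 6↦4, 7↦0, 8↦0, 9↦4, 10↦1]  zeros at y ∈ {7, 8}
  x = 2: [0↦2, 1↦9, 2↦0, 3↦8, 4↦0, 5↦9, 6↦2, 7↦1, 8↦6, 9↦6, 10↦1]  zeros at y ∈ {2, 4}
  x = 3: [0↦5, 1↦3, 2↦9, 3↦1, 4↦1, 5↦9, 6↦3, 7↦5, 8↦4, 9↦0, 10↦4]  zeros at y ∈ {9}
  x = 4: [0↦5, 1↦5, 2↦4, 3↦2, 4↦10, 5↦6, 6↦1, 7↦6, 8↦10, 9↦2, 10↦4]  zeros at y ∈ ∅
  x = 5: [0↦7, 1↦9, 2↦1, 3↦5, 4↦10, 5↦5, 6↦1, 7↦9, 8↦7, 9↦6, 10↦6]  zeros at y ∈ ∅
  x = 6: [0↦5, 1↦9, 2↦5, 3↦4, 4↦6, 5↦0, 6↦8, 7↦8, 8↦0, 9↦6, 10↦4]  zeros at y ∈ {5, 8}
  x = 7: [0↦4, 1↦10, 2↦10, 3↦4, 4↦3, 5↦7, 6↦5, 7↦8, 8↦5, 9↦7, 10↦3]  zeros at y ∈ ∅
  x = 8: [0↦9, 1↦6, 2↦10, 3↦10, 4↦6, 5↦9, 6↦8, 7↦3, 8↦5, 9↦3, 10↦8]  zeros at y ∈ ∅
  x = 9: [0↦3, 1↦2, 2↦10, 3↦5, 4↦9, 5↦0, 6↦0, 7↦9, 8↦5, 9↦10, 10↦2]  zeros at y ∈ {5, 6}
  x = 10: [0↦2, 1↦3, 2↦4, 3↦5, 4↦6, 5↦7, 6↦8, 7↦9, 8↦10, 9↦0, 10↦1]  zeros at y ∈ {9}
Collecting zeros: affine points = {(0, 0), (0, 9), (1, 7), (1, 8), (2, 2), (2, 4), (3, 9), (6, 5), (6, 8), (9, 5), (9, 6), (10, 9)}.
Total count |C(F_11)_aff| = 12.


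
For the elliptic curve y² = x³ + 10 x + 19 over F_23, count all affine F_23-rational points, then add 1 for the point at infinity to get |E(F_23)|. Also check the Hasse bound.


Affine points = {(2, 1), (2, 22), (4, 10), (4, 13), (7, 8), (7, 15), (8, 6), (8, 17), (12, 2), (12, 21), (13, 0), (15, 5), (15, 18), (20, 10), (20, 13), (22, 10), (22, 13)}; affine count = 17; |E(F_23)| = 18.

Discriminant check: Δ ∝ 4a³ + 27b² = 4·10³ + 27·19² = 4·1000 + 27·361 ≡ 16 (mod 23). Nonzero ⇒ E is nonsingular.
For each x ∈ F_23, compute rhs = x³ + 10·x + 19 mod 23, then count y ∈ F_23 with y² ≡ rhs.
  x = 0: rhs = 19, matching y values: none (0 points).
  x = 1: rhs = 7, matching y values: none (0 points).
  x = 2: rhs = 1, matching y values: 1, 22 (2 points).
  x = 3: rhs = 7, matching y values: none (0 points).
  x = 4: rhs = 8, matching y values: 10, 13 (2 points).
  x = 5: rhs = 10, matching y values: none (0 points).
  x = 6: rhs = 19, matching y values: none (0 points).
  x = 7: rhs = 18, matching y values: 8, 15 (2 points).
  x = 8: rhs = 13, matching y values: 6, 17 (2 points).
  x = 9: rhs = 10, matching y values: none (0 points).
  x = 10: rhs = 15, matching y values: none (0 points).
  x = 11: rhs = 11, matching y values: none (0 points).
  x = 12: rhs = 4, matching y values: 2, 21 (2 points).
  x = 13: rhs = 0, matching y values: 0 (1 points).
  x = 14: rhs = 5, matching y values: none (0 points).
  x = 15: rhs = 2, matching y values: 5, 18 (2 points).
  x = 16: rhs = 20, matching y values: none (0 points).
  x = 17: rhs = 19, matching y values: none (0 points).
  x = 18: rhs = 5, matching y values: none (0 points).
  x = 19: rhs = 7, matching y values: none (0 points).
  x = 20: rhs = 8, matching y values: 10, 13 (2 points).
  x = 21: rhs = 14, matching y values: none (0 points).
  x = 22: rhs = 8, matching y values: 10, 13 (2 points).
Total affine count: 17.
Full point count |E(F_23)| = 17 + 1 = 18.
Hasse bound: |18 − (23+1)| = |-6| = 6 ≤ 2√23 ≈ 9.5917 ✓.


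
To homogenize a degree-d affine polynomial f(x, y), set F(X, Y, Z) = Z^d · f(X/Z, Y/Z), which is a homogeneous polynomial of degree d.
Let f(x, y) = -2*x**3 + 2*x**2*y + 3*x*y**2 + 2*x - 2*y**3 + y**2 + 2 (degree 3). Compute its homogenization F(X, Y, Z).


F(X, Y, Z) = -2*X**3 + 2*X**2*Y + 3*X*Y**2 + 2*X*Z**2 - 2*Y**3 + Y**2*Z + 2*Z**3

deg(f) = 3.
Substitute x = X/Z, y = Y/Z into f, then multiply by Z^3.
  monomial -2·x^3·y^0 ↦ -2·X^3·Y^0·Z^0.
  monomial 2·x^2·y^1 ↦ 2·X^2·Y^1·Z^0.
  monomial 3·x^1·y^2 ↦ 3·X^1·Y^2·Z^0.
  monomial 2·x^1·y^0 ↦ 2·X^1·Y^0·Z^2.
  monomial -2·x^0·y^3 ↦ -2·X^0·Y^3·Z^0.
  monomial 1·x^0·y^2 ↦ 1·X^0·Y^2·Z^1.
  monomial 2·x^0·y^0 ↦ 2·X^0·Y^0·Z^3.
Collecting: F(X, Y, Z) = -2*X**3 + 2*X**2*Y + 3*X*Y**2 + 2*X*Z**2 - 2*Y**3 + Y**2*Z + 2*Z**3.


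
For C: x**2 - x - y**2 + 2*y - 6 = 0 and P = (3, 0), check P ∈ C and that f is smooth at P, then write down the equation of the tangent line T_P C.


Tangent line at P: 5*x + 2*y - 15 = 0.

Step 1: f(3, 0) = 0, so P lies on C.
Step 2: partial derivatives
  f_x(x, y) = 2*x - 1, f_y(x, y) = 2 - 2*y.
  f_x(P) = 5, f_y(P) = 2 (gradient nonzero, so P is smooth).
Step 3: tangent line at P: 5·(x − 3) + 2·(y − 0) = 0.
Expanding: 5*x + 2*y - 15 = 0.


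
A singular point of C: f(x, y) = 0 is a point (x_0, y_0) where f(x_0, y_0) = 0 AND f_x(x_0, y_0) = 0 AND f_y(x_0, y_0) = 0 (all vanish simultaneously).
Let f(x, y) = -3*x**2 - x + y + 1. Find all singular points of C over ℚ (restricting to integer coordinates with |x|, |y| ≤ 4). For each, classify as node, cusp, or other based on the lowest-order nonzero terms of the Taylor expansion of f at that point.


No singular points in the scanned grid; C is smooth there.

Compute partial derivatives:
  f_x = -6*x - 1.
  f_y = 1.
f_y = 1 is a nonzero constant, so f_y never vanishes: no point (x, y) can satisfy f = f_x = f_y = 0. In particular no (x, y) ∈ {−4, ..., 4}² is singular; the curve is smooth.


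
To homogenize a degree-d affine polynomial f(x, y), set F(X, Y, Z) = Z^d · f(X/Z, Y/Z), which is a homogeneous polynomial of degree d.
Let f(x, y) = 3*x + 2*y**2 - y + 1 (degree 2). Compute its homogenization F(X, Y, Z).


F(X, Y, Z) = 3*X*Z + 2*Y**2 - Y*Z + Z**2

deg(f) = 2.
Substitute x = X/Z, y = Y/Z into f, then multiply by Z^2.
  monomial 3·x^1·y^0 ↦ 3·X^1·Y^0·Z^1.
  monomial 2·x^0·y^2 ↦ 2·X^0·Y^2·Z^0.
  monomial -1·x^0·y^1 ↦ -1·X^0·Y^1·Z^1.
  monomial 1·x^0·y^0 ↦ 1·X^0·Y^0·Z^2.
Collecting: F(X, Y, Z) = 3*X*Z + 2*Y**2 - Y*Z + Z**2.


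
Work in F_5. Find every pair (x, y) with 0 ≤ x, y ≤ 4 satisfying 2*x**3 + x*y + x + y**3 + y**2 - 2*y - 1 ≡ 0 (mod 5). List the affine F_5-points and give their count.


Affine F_5-points: {(1, 3), (3, 2), (3, 3), (3, 4), (4, 1)}; count = 5.

For each of the 25 pairs (x, y) ∈ F_5², evaluate f(x, y) mod 5. Record the zeros.
  x = 0: [0↦4, 1↦4, 2↦2, 3↦4, 4↦1]  zeros at y ∈ ∅
  x = 1: [0↦2, 1↦3, 2↦2, 3↦0, 4↦3]  zeros at y ∈ {3}
  x = 2: [0↦2, 1↦4, 2↦4, 3↦3, 4↦2]  zeros at y ∈ ∅
  x = 3: [0↦1, 1↦4, 2↦0, 3↦0, 4↦0]  zeros at y ∈ {2, 3, 4}
  x = 4: [0↦1, 1↦0, 2↦2, 3↦3, 4↦4]  zeros at y ∈ {1}
Collecting zeros: affine points = {(1, 3), (3, 2), (3, 3), (3, 4), (4, 1)}.
Total count |C(F_5)_aff| = 5.


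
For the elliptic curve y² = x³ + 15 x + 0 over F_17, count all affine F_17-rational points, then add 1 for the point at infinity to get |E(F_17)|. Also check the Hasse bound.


Affine points = {(0, 0), (1, 4), (1, 13), (2, 2), (2, 15), (3, 2), (3, 15), (5, 8), (5, 9), (6, 0), (11, 0), (12, 2), (12, 15), (14, 8), (14, 9), (15, 8), (15, 9), (16, 1), (16, 16)}; affine count = 19; |E(F_17)| = 20.

Discriminant check: Δ ∝ 4a³ + 27b² = 4·15³ + 27·0² = 4·3375 + 27·0 ≡ 2 (mod 17). Nonzero ⇒ E is nonsingular.
For each x ∈ F_17, compute rhs = x³ + 15·x + 0 mod 17, then count y ∈ F_17 with y² ≡ rhs.
  x = 0: rhs = 0, matching y values: 0 (1 points).
  x = 1: rhs = 16, matching y values: 4, 13 (2 points).
  x = 2: rhs = 4, matching y values: 2, 15 (2 points).
  x = 3: rhs = 4, matching y values: 2, 15 (2 points).
  x = 4: rhs = 5, matching y values: none (0 points).
  x = 5: rhs = 13, matching y values: 8, 9 (2 points).
  x = 6: rhs = 0, matching y values: 0 (1 points).
  x = 7: rhs = 6, matching y values: none (0 points).
  x = 8: rhs = 3, matching y values: none (0 points).
  x = 9: rhs = 14, matching y values: none (0 points).
  x = 10: rhs = 11, matching y values: none (0 points).
  x = 11: rhs = 0, matching y values: 0 (1 points).
  x = 12: rhs = 4, matching y values: 2, 15 (2 points).
  x = 13: rhs = 12, matching y values: none (0 points).
  x = 14: rhs = 13, matching y values: 8, 9 (2 points).
  x = 15: rhs = 13, matching y values: 8, 9 (2 points).
  x = 16: rhs = 1, matching y values: 1, 16 (2 points).
Total affine count: 19.
Full point count |E(F_17)| = 19 + 1 = 20.
Hasse bound: |20 − (17+1)| = |2| = 2 ≤ 2√17 ≈ 8.2462 ✓.


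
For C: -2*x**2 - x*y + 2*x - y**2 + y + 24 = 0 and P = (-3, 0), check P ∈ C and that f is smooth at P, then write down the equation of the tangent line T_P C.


Tangent line at P: 14*x + 4*y + 42 = 0.

Step 1: f(-3, 0) = 0, so P lies on C.
Step 2: partial derivatives
  f_x(x, y) = -4*x - y + 2, f_y(x, y) = -x - 2*y + 1.
  f_x(P) = 14, f_y(P) = 4 (gradient nonzero, so P is smooth).
Step 3: tangent line at P: 14·(x − -3) + 4·(y − 0) = 0.
Expanding: 14*x + 4*y + 42 = 0.


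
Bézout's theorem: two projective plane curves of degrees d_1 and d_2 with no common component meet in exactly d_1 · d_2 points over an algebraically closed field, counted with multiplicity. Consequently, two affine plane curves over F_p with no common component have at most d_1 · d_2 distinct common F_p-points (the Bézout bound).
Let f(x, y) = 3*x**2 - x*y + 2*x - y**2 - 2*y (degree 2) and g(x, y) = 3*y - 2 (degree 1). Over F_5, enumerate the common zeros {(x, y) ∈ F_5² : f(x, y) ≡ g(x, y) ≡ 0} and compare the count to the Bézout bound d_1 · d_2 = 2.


Common zeros: ∅; count = 0; Bézout bound = 2.

deg(f) = 2, deg(g) = 1, so Bézout bound = 2.
Scan x ∈ F_5. For each x, list the y ∈ F_5 with f(x, y) ≡ 0 and those with g(x, y) ≡ 0 (mod 5); the common zeros in that column are the intersection.
  x = 0: f ≡ 0 at y ∈ {0, 3}; g ≡ 0 at y ∈ {4}; common: ∅.
  x = 1: f ≡ 0 at y ∈ {0, 2}; g ≡ 0 at y ∈ {4}; common: ∅.
  x = 2: f ≡ 0 at y ∈ {3}; g ≡ 0 at y ∈ {4}; common: ∅.
  x = 3: f ≡ 0 at y ∈ ∅; g ≡ 0 at y ∈ {4}; common: ∅.
  x = 4: f ≡ 0 at y ∈ {2}; g ≡ 0 at y ∈ {4}; common: ∅.
Collecting: common zeros = ∅, so the count is 0.
Comparison with the Bézout bound: 0 ≤ 2 = deg(f)·deg(g), as expected for curves with no common component (the affine F_5-count falls short of the bound because intersections may lie at infinity, over extension fields, or carry multiplicity).


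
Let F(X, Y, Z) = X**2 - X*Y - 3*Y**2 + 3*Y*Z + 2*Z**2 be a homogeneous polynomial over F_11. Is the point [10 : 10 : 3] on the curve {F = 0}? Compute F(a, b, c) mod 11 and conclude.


F(10,10,3) ≡ 6 (mod 11); P is NOT on the curve.

Evaluate F(10, 10, 3) term-by-term (mod 11).
  X**2 ↦ 1·100·1·1 = 100
  -X*Y ↦ -1·10·10·1 = -100
  -3*Y**2 ↦ -3·1·100·1 = -300
  3*Y*Z ↦ 3·1·10·3 = 90
  2*Z**2 ↦ 2·1·1·9 = 18
Sum: F(10, 10, 3) = (100) + (-100) + (-300) + (90) + (18) = -192.
Reducing mod 11: -192 ≡ 6 (mod 11).
Since F(a, b, c) ≡ 6 ≠ 0 (mod 11), P does NOT lie on the curve.


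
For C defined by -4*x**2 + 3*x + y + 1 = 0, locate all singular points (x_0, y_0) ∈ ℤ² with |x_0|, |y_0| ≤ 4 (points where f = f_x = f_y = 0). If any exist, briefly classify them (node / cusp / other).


No singular points in the scanned grid; C is smooth there.

Compute partial derivatives:
  f_x = 3 - 8*x.
  f_y = 1.
f_y = 1 is a nonzero constant, so f_y never vanishes: no point (x, y) can satisfy f = f_x = f_y = 0. In particular no (x, y) ∈ {−4, ..., 4}² is singular; the curve is smooth.


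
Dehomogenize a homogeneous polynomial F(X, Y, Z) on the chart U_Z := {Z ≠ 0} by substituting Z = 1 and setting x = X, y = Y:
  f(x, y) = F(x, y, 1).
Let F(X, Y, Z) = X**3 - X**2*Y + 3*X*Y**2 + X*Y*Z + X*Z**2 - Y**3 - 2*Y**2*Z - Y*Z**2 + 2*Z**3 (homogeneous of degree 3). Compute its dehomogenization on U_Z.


f(x, y) = x**3 - x**2*y + 3*x*y**2 + x*y + x - y**3 - 2*y**2 - y + 2

On U_Z we set Z = 1. Each monomial c·X^i·Y^j·Z^k in F becomes c·x^i·y^j·1^k = c·x^i·y^j.
Substituting Z = 1: F(X, Y, 1) = x**3 - x**2*y + 3*x*y**2 + x*y + x - y**3 - 2*y**2 - y + 2.
Note: deg(f) ≤ deg(F) = 3; strict inequality happens when F is divisible by Z (lost terms).


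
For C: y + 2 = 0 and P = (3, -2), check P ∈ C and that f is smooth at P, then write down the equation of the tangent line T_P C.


Tangent line at P: y + 2 = 0.

Step 1: f(3, -2) = 0, so P lies on C.
Step 2: partial derivatives
  f_x(x, y) = 0, f_y(x, y) = 1.
  f_x(P) = 0, f_y(P) = 1 (gradient nonzero, so P is smooth).
Step 3: tangent line at P: 0·(x − 3) + 1·(y − -2) = 0.
Expanding: y + 2 = 0.


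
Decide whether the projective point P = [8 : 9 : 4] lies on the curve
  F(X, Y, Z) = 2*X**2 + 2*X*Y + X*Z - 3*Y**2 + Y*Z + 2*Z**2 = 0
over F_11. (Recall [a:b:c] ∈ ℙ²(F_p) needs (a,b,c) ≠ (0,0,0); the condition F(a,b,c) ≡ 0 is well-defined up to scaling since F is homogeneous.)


F(8,9,4) ≡ 8 (mod 11); P is NOT on the curve.

Evaluate F(8, 9, 4) term-by-term (mod 11).
  2*X**2 ↦ 2·64·1·1 = 128
  2*X*Y ↦ 2·8·9·1 = 144
  X*Z ↦ 1·8·1·4 = 32
  -3*Y**2 ↦ -3·1·81·1 = -243
  Y*Z ↦ 1·1·9·4 = 36
  2*Z**2 ↦ 2·1·1·16 = 32
Sum: F(8, 9, 4) = (128) + (144) + (32) + (-243) + (36) + (32) = 129.
Reducing mod 11: 129 ≡ 8 (mod 11).
Since F(a, b, c) ≡ 8 ≠ 0 (mod 11), P does NOT lie on the curve.


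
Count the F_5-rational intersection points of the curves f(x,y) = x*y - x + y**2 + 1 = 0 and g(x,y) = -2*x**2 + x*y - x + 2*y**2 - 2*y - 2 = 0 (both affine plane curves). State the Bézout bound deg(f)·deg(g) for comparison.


Common zeros: {(0, 3), (1, 0)}; count = 2; Bézout bound = 4.

deg(f) = 2, deg(g) = 2, so Bézout bound = 4.
Scan x ∈ F_5. For each x, list the y ∈ F_5 with f(x, y) ≡ 0 and those with g(x, y) ≡ 0 (mod 5); the common zeros in that column are the intersection.
  x = 0: f ≡ 0 at y ∈ {2, 3}; g ≡ 0 at y ∈ {3}; common: {3}.
  x = 1: f ≡ 0 at y ∈ {0, 4}; g ≡ 0 at y ∈ {0, 3}; common: {0}.
  x = 2: f ≡ 0 at y ∈ ∅; g ≡ 0 at y ∈ {1, 4}; common: ∅.
  x = 3: f ≡ 0 at y ∈ ∅; g ≡ 0 at y ∈ {1}; common: ∅.
  x = 4: f ≡ 0 at y ∈ ∅; g ≡ 0 at y ∈ ∅; common: ∅.
Collecting: common zeros = {(0, 3), (1, 0)}, so the count is 2.
Comparison with the Bézout bound: 2 ≤ 4 = deg(f)·deg(g), as expected for curves with no common component (the affine F_5-count falls short of the bound because intersections may lie at infinity, over extension fields, or carry multiplicity).


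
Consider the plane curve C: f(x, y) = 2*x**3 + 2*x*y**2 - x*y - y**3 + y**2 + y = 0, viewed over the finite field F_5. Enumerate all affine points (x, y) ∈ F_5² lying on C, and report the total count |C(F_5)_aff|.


Affine F_5-points: {(0, 0), (0, 3), (3, 2), (4, 2)}; count = 4.

For each of the 25 pairs (x, y) ∈ F_5², evaluate f(x, y) mod 5. Record the zeros.
  x = 0: [0↦0, 1↦1, 2↦3, 3↦0, 4↦1]  zeros at y ∈ {0, 3}
  x = 1: [0↦2, 1↦4, 2↦1, 3↦2, 4↦1]  zeros at y ∈ ∅
  x = 2: [0↦1, 1↦4, 2↦1, 3↦1, 4↦3]  zeros at y ∈ ∅
  x = 3: [0↦4, 1↦3, 2↦0, 3↦4, 4↦4]  zeros at y ∈ {2}
  x = 4: [0↦3, 1↦3, 2↦0, 3↦3, 4↦1]  zeros at y ∈ {2}
Collecting zeros: affine points = {(0, 0), (0, 3), (3, 2), (4, 2)}.
Total count |C(F_5)_aff| = 4.


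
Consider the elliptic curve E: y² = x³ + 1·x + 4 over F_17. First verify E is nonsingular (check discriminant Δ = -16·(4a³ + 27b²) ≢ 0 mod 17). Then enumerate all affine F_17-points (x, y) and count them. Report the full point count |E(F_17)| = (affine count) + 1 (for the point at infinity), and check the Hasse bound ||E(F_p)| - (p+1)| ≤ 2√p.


Affine points = {(0, 2), (0, 15), (3, 0), (4, 2), (4, 15), (5, 7), (5, 10), (13, 2), (13, 15), (14, 5), (14, 12), (16, 6), (16, 11)}; affine count = 13; |E(F_17)| = 14.

Discriminant check: Δ ∝ 4a³ + 27b² = 4·1³ + 27·4² = 4·1 + 27·16 ≡ 11 (mod 17). Nonzero ⇒ E is nonsingular.
For each x ∈ F_17, compute rhs = x³ + 1·x + 4 mod 17, then count y ∈ F_17 with y² ≡ rhs.
  x = 0: rhs = 4, matching y values: 2, 15 (2 points).
  x = 1: rhs = 6, matching y values: none (0 points).
  x = 2: rhs = 14, matching y values: none (0 points).
  x = 3: rhs = 0, matching y values: 0 (1 points).
  x = 4: rhs = 4, matching y values: 2, 15 (2 points).
  x = 5: rhs = 15, matching y values: 7, 10 (2 points).
  x = 6: rhs = 5, matching y values: none (0 points).
  x = 7: rhs = 14, matching y values: none (0 points).
  x = 8: rhs = 14, matching y values: none (0 points).
  x = 9: rhs = 11, matching y values: none (0 points).
  x = 10: rhs = 11, matching y values: none (0 points).
  x = 11: rhs = 3, matching y values: none (0 points).
  x = 12: rhs = 10, matching y values: none (0 points).
  x = 13: rhs = 4, matching y values: 2, 15 (2 points).
  x = 14: rhs = 8, matching y values: 5, 12 (2 points).
  x = 15: rhs = 11, matching y values: none (0 points).
  x = 16: rhs = 2, matching y values: 6, 11 (2 points).
Total affine count: 13.
Full point count |E(F_17)| = 13 + 1 = 14.
Hasse bound: |14 − (17+1)| = |-4| = 4 ≤ 2√17 ≈ 8.2462 ✓.


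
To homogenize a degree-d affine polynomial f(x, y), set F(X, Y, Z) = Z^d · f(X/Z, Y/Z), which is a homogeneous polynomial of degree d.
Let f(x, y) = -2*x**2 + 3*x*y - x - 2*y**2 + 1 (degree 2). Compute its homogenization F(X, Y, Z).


F(X, Y, Z) = -2*X**2 + 3*X*Y - X*Z - 2*Y**2 + Z**2

deg(f) = 2.
Substitute x = X/Z, y = Y/Z into f, then multiply by Z^2.
  monomial -2·x^2·y^0 ↦ -2·X^2·Y^0·Z^0.
  monomial 3·x^1·y^1 ↦ 3·X^1·Y^1·Z^0.
  monomial -1·x^1·y^0 ↦ -1·X^1·Y^0·Z^1.
  monomial -2·x^0·y^2 ↦ -2·X^0·Y^2·Z^0.
  monomial 1·x^0·y^0 ↦ 1·X^0·Y^0·Z^2.
Collecting: F(X, Y, Z) = -2*X**2 + 3*X*Y - X*Z - 2*Y**2 + Z**2.


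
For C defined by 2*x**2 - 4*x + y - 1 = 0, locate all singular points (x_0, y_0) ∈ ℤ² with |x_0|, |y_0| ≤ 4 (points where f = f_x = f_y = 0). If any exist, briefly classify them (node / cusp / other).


No singular points in the scanned grid; C is smooth there.

Compute partial derivatives:
  f_x = 4*x - 4.
  f_y = 1.
f_y = 1 is a nonzero constant, so f_y never vanishes: no point (x, y) can satisfy f = f_x = f_y = 0. In particular no (x, y) ∈ {−4, ..., 4}² is singular; the curve is smooth.


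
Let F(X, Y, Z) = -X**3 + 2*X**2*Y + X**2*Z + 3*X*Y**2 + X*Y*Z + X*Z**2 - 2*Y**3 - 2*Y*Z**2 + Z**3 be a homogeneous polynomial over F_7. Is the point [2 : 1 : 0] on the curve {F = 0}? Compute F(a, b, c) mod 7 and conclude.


F(2,1,0) ≡ 4 (mod 7); P is NOT on the curve.

Evaluate F(2, 1, 0) term-by-term (mod 7).
  -X**3 ↦ -1·8·1·1 = -8
  2*X**2*Y ↦ 2·4·1·1 = 8
  X**2*Z ↦ 1·4·1·0 = 0
  3*X*Y**2 ↦ 3·2·1·1 = 6
  X*Y*Z ↦ 1·2·1·0 = 0
  X*Z**2 ↦ 1·2·1·0 = 0
  -2*Y**3 ↦ -2·1·1·1 = -2
  -2*Y*Z**2 ↦ -2·1·1·0 = 0
  Z**3 ↦ 1·1·1·0 = 0
Sum: F(2, 1, 0) = (-8) + (8) + (0) + (6) + (0) + (0) + (-2) + (0) + (0) = 4.
Reducing mod 7: 4 ≡ 4 (mod 7).
Since F(a, b, c) ≡ 4 ≠ 0 (mod 7), P does NOT lie on the curve.


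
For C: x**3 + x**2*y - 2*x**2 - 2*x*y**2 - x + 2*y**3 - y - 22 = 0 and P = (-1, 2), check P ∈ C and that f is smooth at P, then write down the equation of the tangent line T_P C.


Tangent line at P: -6*x + 32*y - 70 = 0.

Step 1: f(-1, 2) = 0, so P lies on C.
Step 2: partial derivatives
  f_x(x, y) = 3*x**2 + 2*x*y - 4*x - 2*y**2 - 1, f_y(x, y) = x**2 - 4*x*y + 6*y**2 - 1.
  f_x(P) = -6, f_y(P) = 32 (gradient nonzero, so P is smooth).
Step 3: tangent line at P: -6·(x − -1) + 32·(y − 2) = 0.
Expanding: -6*x + 32*y - 70 = 0.


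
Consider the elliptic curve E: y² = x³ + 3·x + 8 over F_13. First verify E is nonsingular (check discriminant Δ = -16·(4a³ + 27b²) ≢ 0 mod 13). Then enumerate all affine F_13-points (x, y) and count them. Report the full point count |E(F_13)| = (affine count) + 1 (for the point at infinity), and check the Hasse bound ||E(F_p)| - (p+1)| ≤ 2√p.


Affine points = {(1, 5), (1, 8), (2, 3), (2, 10), (9, 6), (9, 7), (12, 2), (12, 11)}; affine count = 8; |E(F_13)| = 9.

Discriminant check: Δ ∝ 4a³ + 27b² = 4·3³ + 27·8² = 4·27 + 27·64 ≡ 3 (mod 13). Nonzero ⇒ E is nonsingular.
For each x ∈ F_13, compute rhs = x³ + 3·x + 8 mod 13, then count y ∈ F_13 with y² ≡ rhs.
  x = 0: rhs = 8, matching y values: none (0 points).
  x = 1: rhs = 12, matching y values: 5, 8 (2 points).
  x = 2: rhs = 9, matching y values: 3, 10 (2 points).
  x = 3: rhs = 5, matching y values: none (0 points).
  x = 4: rhs = 6, matching y values: none (0 points).
  x = 5: rhs = 5, matching y values: none (0 points).
  x = 6: rhs = 8, matching y values: none (0 points).
  x = 7: rhs = 8, matching y values: none (0 points).
  x = 8: rhs = 11, matching y values: none (0 points).
  x = 9: rhs = 10, matching y values: 6, 7 (2 points).
  x = 10: rhs = 11, matching y values: none (0 points).
  x = 11: rhs = 7, matching y values: none (0 points).
  x = 12: rhs = 4, matching y values: 2, 11 (2 points).
Total affine count: 8.
Full point count |E(F_13)| = 8 + 1 = 9.
Hasse bound: |9 − (13+1)| = |-5| = 5 ≤ 2√13 ≈ 7.2111 ✓.


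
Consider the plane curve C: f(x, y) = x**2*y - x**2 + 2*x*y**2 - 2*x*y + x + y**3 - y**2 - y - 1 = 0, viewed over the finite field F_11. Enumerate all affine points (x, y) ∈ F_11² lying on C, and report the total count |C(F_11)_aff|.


Affine F_11-points: {(0, 7), (0, 9), (2, 1), (2, 8), (2, 10), (3, 5), (6, 5), (6, 7), (6, 10), (7, 8), (8, 9)}; count = 11.

For each of the 121 pairs (x, y) ∈ F_11², evaluate f(x, y) mod 11. Record the zeros.
  x = 0: [0↦10, 1↦9, 2↦1, 3↦3, 4↦10, 5↦6, 6↦8, 7↦0, 8↦10, 9↦0, 10↦9]  zeros at y ∈ {7, 9}
  x = 1: [0↦10, 1↦10, 2↦7, 3↦7, 4↦5, 5↦7, 6↦8, 7↦3, 8↦9, 9↦10, 10↦1]  zeros at y ∈ ∅
  x = 2: [0↦8, 1↦0, 2↦4, 3↦4, 4↦6, 5↦5, 6↦7, 7↦7, 8↦0, 9↦3, 10↦0]  zeros at y ∈ {1, 8, 10}
  x = 3: [0↦4, 1↦1, 2↦3, 3↦5, 4↦2, 5↦0, 6↦5, 7↦1, 8↦5, 9↦1, 10↦6]  zeros at y ∈ {5}
  x = 4: [0↦9, 1↦2, 2↦4, 3↦10, 4↦4, 5↦3, 6↦2, 7↦7, 8↦2, 9↦4, 10↦8]  zeros at y ∈ ∅
  x = 5: [0↦1, 1↦3, 2↦7, 3↦8, 4↦1, 5↦3, 6↦9, 7↦3, 8↦2, 9↦1, 10↦6]  zeros at y ∈ ∅
  x = 6: [0↦2, 1↦4, 2↦1, 3↦10, 4↦4, 5↦0, 6↦4, 7↦0, 8↦5, 9↦3, 10↦0]  zeros at y ∈ {5, 7, 10}
  x = 7: [0↦1, 1↦5, 2↦8, 3↦5, 4↦2, 5↦5, 6↦9, 7↦9, 8↦0, 9↦10, 10↦1]  zeros at y ∈ {8}
  x = 8: [0↦9, 1↦6, 2↦6, 3↦4, 4↦6, 5↦7, 6↦2, 7↦8, 8↦9, 9↦0, 10↦9]  zeros at y ∈ {9}
  x = 9: [0↦4, 1↦7, 2↦6, 3↦7, 4↦5, 5↦6, 6↦5, 7↦8, 8↦10, 9↦6, 10↦2]  zeros at y ∈ ∅
  x = 10: [0↦8, 1↦8, 2↦8, 3↦3, 4↦10, 5↦2, 6↦7, 7↦9, 8↦3, 9↦6, 10↦2]  zeros at y ∈ ∅
Collecting zeros: affine points = {(0, 7), (0, 9), (2, 1), (2, 8), (2, 10), (3, 5), (6, 5), (6, 7), (6, 10), (7, 8), (8, 9)}.
Total count |C(F_11)_aff| = 11.


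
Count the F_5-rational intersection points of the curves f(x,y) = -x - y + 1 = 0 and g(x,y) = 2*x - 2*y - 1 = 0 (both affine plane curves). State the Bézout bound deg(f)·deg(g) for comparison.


Common zeros: {(2, 4)}; count = 1; Bézout bound = 1.

deg(f) = 1, deg(g) = 1, so Bézout bound = 1.
Scan x ∈ F_5. For each x, list the y ∈ F_5 with f(x, y) ≡ 0 and those with g(x, y) ≡ 0 (mod 5); the common zeros in that column are the intersection.
  x = 0: f ≡ 0 at y ∈ {1}; g ≡ 0 at y ∈ {2}; common: ∅.
  x = 1: f ≡ 0 at y ∈ {0}; g ≡ 0 at y ∈ {3}; common: ∅.
  x = 2: f ≡ 0 at y ∈ {4}; g ≡ 0 at y ∈ {4}; common: {4}.
  x = 3: f ≡ 0 at y ∈ {3}; g ≡ 0 at y ∈ {0}; common: ∅.
  x = 4: f ≡ 0 at y ∈ {2}; g ≡ 0 at y ∈ {1}; common: ∅.
Collecting: common zeros = {(2, 4)}, so the count is 1.
Comparison with the Bézout bound: 1 ≤ 1 = deg(f)·deg(g), as expected for curves with no common component (the bound is attained).


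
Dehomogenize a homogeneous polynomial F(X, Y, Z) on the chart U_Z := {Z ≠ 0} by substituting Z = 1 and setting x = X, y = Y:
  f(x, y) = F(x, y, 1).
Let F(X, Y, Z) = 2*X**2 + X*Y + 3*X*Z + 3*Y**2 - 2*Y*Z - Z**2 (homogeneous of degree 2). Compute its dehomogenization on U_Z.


f(x, y) = 2*x**2 + x*y + 3*x + 3*y**2 - 2*y - 1

On U_Z we set Z = 1. Each monomial c·X^i·Y^j·Z^k in F becomes c·x^i·y^j·1^k = c·x^i·y^j.
Substituting Z = 1: F(X, Y, 1) = 2*x**2 + x*y + 3*x + 3*y**2 - 2*y - 1.
Note: deg(f) ≤ deg(F) = 2; strict inequality happens when F is divisible by Z (lost terms).


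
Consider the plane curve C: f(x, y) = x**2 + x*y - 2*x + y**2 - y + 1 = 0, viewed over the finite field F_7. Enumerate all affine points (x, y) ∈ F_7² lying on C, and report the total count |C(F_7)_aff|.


Affine F_7-points: {(0, 3), (0, 5), (1, 0), (2, 2), (2, 4), (3, 1), (3, 4), (4, 5), (4, 6), (5, 1), (5, 2), (6, 3), (6, 6)}; count = 13.

For each of the 49 pairs (x, y) ∈ F_7², evaluate f(x, y) mod 7. Record the zeros.
  x = 0: [0↦1, 1↦1, 2↦3, 3↦0, 4↦6, 5↦0, 6↦3]  zeros at y ∈ {3, 5}
  x = 1: [0↦0, 1↦1, 2↦4, 3↦2, 4↦2, 5↦4, 6↦1]  zeros at y ∈ {0}
  x = 2: [0↦1, 1↦3, 2↦0, 3↦6, 4↦0, 5↦3, 6↦1]  zeros at y ∈ {2, 4}
  x = 3: [0↦4, 1↦0, 2↦5, 3↦5, 4↦0, 5↦4, 6↦3]  zeros at y ∈ {1, 4}
  x = 4: [0↦2, 1↦6, 2↦5, 3↦6, 4↦2, 5↦0, 6↦0]  zeros at y ∈ {5, 6}
  x = 5: [0↦2, 1↦0, 2↦0, 3↦2, 4↦6, 5↦5, 6↦6]  zeros at y ∈ {1, 2}
  x = 6: [0↦4, 1↦3, 2↦4, 3↦0, 4↦5, 5↦5, 6↦0]  zeros at y ∈ {3, 6}
Collecting zeros: affine points = {(0, 3), (0, 5), (1, 0), (2, 2), (2, 4), (3, 1), (3, 4), (4, 5), (4, 6), (5, 1), (5, 2), (6, 3), (6, 6)}.
Total count |C(F_7)_aff| = 13.


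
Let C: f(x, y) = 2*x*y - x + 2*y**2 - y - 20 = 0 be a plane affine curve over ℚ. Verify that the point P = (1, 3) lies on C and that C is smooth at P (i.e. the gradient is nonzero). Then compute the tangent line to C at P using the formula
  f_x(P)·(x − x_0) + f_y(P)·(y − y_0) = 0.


Tangent line at P: 5*x + 13*y - 44 = 0.

Step 1: f(1, 3) = 0, so P lies on C.
Step 2: partial derivatives
  f_x(x, y) = 2*y - 1, f_y(x, y) = 2*x + 4*y - 1.
  f_x(P) = 5, f_y(P) = 13 (gradient nonzero, so P is smooth).
Step 3: tangent line at P: 5·(x − 1) + 13·(y − 3) = 0.
Expanding: 5*x + 13*y - 44 = 0.


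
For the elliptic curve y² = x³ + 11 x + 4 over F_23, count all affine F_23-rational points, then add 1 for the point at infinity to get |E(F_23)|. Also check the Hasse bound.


Affine points = {(0, 2), (0, 21), (1, 4), (1, 19), (3, 8), (3, 15), (5, 0), (8, 11), (8, 12), (9, 2), (9, 21), (12, 1), (12, 22), (14, 2), (14, 21), (15, 5), (15, 18), (18, 10), (18, 13), (20, 6), (20, 17)}; affine count = 21; |E(F_23)| = 22.

Discriminant check: Δ ∝ 4a³ + 27b² = 4·11³ + 27·4² = 4·1331 + 27·16 ≡ 6 (mod 23). Nonzero ⇒ E is nonsingular.
For each x ∈ F_23, compute rhs = x³ + 11·x + 4 mod 23, then count y ∈ F_23 with y² ≡ rhs.
  x = 0: rhs = 4, matching y values: 2, 21 (2 points).
  x = 1: rhs = 16, matching y values: 4, 19 (2 points).
  x = 2: rhs = 11, matching y values: none (0 points).
  x = 3: rhs = 18, matching y values: 8, 15 (2 points).
  x = 4: rhs = 20, matching y values: none (0 points).
  x = 5: rhs = 0, matching y values: 0 (1 points).
  x = 6: rhs = 10, matching y values: none (0 points).
  x = 7: rhs = 10, matching y values: none (0 points).
  x = 8: rhs = 6, matching y values: 11, 12 (2 points).
  x = 9: rhs = 4, matching y values: 2, 21 (2 points).
  x = 10: rhs = 10, matching y values: none (0 points).
  x = 11: rhs = 7, matching y values: none (0 points).
  x = 12: rhs = 1, matching y values: 1, 22 (2 points).
  x = 13: rhs = 21, matching y values: none (0 points).
  x = 14: rhs = 4, matching y values: 2, 21 (2 points).
  x = 15: rhs = 2, matching y values: 5, 18 (2 points).
  x = 16: rhs = 21, matching y values: none (0 points).
  x = 17: rhs = 21, matching y values: none (0 points).
  x = 18: rhs = 8, matching y values: 10, 13 (2 points).
  x = 19: rhs = 11, matching y values: none (0 points).
  x = 20: rhs = 13, matching y values: 6, 17 (2 points).
  x = 21: rhs = 20, matching y values: none (0 points).
  x = 22: rhs = 15, matching y values: none (0 points).
Total affine count: 21.
Full point count |E(F_23)| = 21 + 1 = 22.
Hasse bound: |22 − (23+1)| = |-2| = 2 ≤ 2√23 ≈ 9.5917 ✓.


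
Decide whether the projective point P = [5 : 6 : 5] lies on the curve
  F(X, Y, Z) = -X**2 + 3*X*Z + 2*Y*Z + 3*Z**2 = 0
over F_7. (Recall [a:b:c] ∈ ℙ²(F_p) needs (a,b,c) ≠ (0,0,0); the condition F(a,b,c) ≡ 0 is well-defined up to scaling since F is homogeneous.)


F(5,6,5) ≡ 3 (mod 7); P is NOT on the curve.

Evaluate F(5, 6, 5) term-by-term (mod 7).
  -X**2 ↦ -1·25·1·1 = -25
  3*X*Z ↦ 3·5·1·5 = 75
  2*Y*Z ↦ 2·1·6·5 = 60
  3*Z**2 ↦ 3·1·1·25 = 75
Sum: F(5, 6, 5) = (-25) + (75) + (60) + (75) = 185.
Reducing mod 7: 185 ≡ 3 (mod 7).
Since F(a, b, c) ≡ 3 ≠ 0 (mod 7), P does NOT lie on the curve.


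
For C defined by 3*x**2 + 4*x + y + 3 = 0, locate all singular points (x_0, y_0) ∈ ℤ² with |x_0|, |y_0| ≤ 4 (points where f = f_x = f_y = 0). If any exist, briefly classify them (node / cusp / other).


No singular points in the scanned grid; C is smooth there.

Compute partial derivatives:
  f_x = 6*x + 4.
  f_y = 1.
f_y = 1 is a nonzero constant, so f_y never vanishes: no point (x, y) can satisfy f = f_x = f_y = 0. In particular no (x, y) ∈ {−4, ..., 4}² is singular; the curve is smooth.


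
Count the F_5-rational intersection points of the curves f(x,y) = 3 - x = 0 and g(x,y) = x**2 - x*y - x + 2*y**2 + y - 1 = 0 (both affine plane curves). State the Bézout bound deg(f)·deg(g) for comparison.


Common zeros: {(3, 0), (3, 1)}; count = 2; Bézout bound = 2.

deg(f) = 1, deg(g) = 2, so Bézout bound = 2.
Scan x ∈ F_5. For each x, list the y ∈ F_5 with f(x, y) ≡ 0 and those with g(x, y) ≡ 0 (mod 5); the common zeros in that column are the intersection.
  x = 0: f ≡ 0 at y ∈ ∅; g ≡ 0 at y ∈ {3, 4}; common: ∅.
  x = 1: f ≡ 0 at y ∈ ∅; g ≡ 0 at y ∈ ∅; common: ∅.
  x = 2: f ≡ 0 at y ∈ ∅; g ≡ 0 at y ∈ ∅; common: ∅.
  x = 3: f ≡ 0 at y ∈ {0, 1, 2, 3, 4}; g ≡ 0 at y ∈ {0, 1}; common: {0, 1}.
  x = 4: f ≡ 0 at y ∈ ∅; g ≡ 0 at y ∈ {1, 3}; common: ∅.
Collecting: common zeros = {(3, 0), (3, 1)}, so the count is 2.
Comparison with the Bézout bound: 2 ≤ 2 = deg(f)·deg(g), as expected for curves with no common component (the bound is attained).
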